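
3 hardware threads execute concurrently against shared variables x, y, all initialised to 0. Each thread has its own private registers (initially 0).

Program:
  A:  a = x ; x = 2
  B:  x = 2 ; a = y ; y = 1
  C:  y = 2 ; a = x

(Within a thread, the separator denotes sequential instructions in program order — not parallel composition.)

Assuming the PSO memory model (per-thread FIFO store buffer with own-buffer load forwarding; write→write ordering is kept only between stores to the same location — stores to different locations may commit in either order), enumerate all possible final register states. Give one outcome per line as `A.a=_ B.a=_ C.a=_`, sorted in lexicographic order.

A.a=0 B.a=0 C.a=0
A.a=0 B.a=0 C.a=2
A.a=0 B.a=2 C.a=0
A.a=0 B.a=2 C.a=2
A.a=2 B.a=0 C.a=0
A.a=2 B.a=0 C.a=2
A.a=2 B.a=2 C.a=0
A.a=2 B.a=2 C.a=2

outcome vector order: (A.a,B.a,C.a)
|PSO outcomes| = 8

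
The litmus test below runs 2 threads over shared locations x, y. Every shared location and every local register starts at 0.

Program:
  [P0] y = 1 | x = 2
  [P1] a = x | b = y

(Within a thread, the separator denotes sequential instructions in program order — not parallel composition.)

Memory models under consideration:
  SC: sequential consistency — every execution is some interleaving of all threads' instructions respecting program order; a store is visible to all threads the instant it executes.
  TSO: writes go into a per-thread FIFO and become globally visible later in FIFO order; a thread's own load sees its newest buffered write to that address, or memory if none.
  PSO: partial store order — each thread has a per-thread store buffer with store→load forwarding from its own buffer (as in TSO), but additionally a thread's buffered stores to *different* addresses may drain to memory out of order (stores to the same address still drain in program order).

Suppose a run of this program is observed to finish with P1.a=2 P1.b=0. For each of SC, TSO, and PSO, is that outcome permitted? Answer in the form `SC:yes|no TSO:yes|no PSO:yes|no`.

outcome vector order: (P1.a,P1.b)
[SC] allowed = {0/0; 0/1; 2/1}
[TSO] allowed = {0/0; 0/1; 2/1}
[PSO] allowed = {0/0; 0/1; 2/0; 2/1}
target 2/0 ∈ {PSO}

SC:no TSO:no PSO:yes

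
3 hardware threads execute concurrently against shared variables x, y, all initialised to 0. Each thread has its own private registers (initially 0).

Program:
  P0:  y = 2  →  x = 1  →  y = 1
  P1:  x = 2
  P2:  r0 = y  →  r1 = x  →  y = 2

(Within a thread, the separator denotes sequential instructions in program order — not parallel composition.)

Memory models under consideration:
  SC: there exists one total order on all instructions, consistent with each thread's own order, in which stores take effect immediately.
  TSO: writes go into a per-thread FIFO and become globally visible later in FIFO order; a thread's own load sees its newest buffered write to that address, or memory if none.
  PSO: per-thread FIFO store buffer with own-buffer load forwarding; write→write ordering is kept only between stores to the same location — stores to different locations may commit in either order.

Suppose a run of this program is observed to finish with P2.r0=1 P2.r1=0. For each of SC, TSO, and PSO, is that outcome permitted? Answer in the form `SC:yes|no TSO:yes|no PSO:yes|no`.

SC:no TSO:no PSO:yes

outcome vector order: (P2.r0,P2.r1)
[SC] allowed = {<0 0>; <0 1>; <0 2>; <1 1>; <1 2>; <2 0>; <2 1>; <2 2>}
[TSO] allowed = {<0 0>; <0 1>; <0 2>; <1 1>; <1 2>; <2 0>; <2 1>; <2 2>}
[PSO] allowed = {<0 0>; <0 1>; <0 2>; <1 0>; <1 1>; <1 2>; <2 0>; <2 1>; <2 2>}
target <1 0> ∈ {PSO}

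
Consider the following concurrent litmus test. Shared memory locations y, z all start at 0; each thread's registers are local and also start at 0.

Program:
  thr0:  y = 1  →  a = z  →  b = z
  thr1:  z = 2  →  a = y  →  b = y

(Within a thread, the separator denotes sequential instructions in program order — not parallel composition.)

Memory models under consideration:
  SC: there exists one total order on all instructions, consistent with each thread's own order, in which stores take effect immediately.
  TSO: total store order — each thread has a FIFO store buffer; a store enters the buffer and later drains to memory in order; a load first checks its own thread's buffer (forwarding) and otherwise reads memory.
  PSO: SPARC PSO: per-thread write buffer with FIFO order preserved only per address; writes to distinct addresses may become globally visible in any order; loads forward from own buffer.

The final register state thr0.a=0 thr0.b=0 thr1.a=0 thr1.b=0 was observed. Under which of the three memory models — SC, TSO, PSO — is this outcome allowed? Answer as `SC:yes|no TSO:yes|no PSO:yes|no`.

outcome vector order: (thr0.a,thr0.b,thr1.a,thr1.b)
under SC → <0 0 1 1>, <0 2 1 1>, <2 2 0 0>, <2 2 0 1>, <2 2 1 1>
under TSO → <0 0 0 0>, <0 0 0 1>, <0 0 1 1>, <0 2 0 0>, <0 2 0 1>, <0 2 1 1>, <2 2 0 0>, <2 2 0 1>, <2 2 1 1>
under PSO → <0 0 0 0>, <0 0 0 1>, <0 0 1 1>, <0 2 0 0>, <0 2 0 1>, <0 2 1 1>, <2 2 0 0>, <2 2 0 1>, <2 2 1 1>
target <0 0 0 0> ∈ {TSO,PSO}

SC:no TSO:yes PSO:yes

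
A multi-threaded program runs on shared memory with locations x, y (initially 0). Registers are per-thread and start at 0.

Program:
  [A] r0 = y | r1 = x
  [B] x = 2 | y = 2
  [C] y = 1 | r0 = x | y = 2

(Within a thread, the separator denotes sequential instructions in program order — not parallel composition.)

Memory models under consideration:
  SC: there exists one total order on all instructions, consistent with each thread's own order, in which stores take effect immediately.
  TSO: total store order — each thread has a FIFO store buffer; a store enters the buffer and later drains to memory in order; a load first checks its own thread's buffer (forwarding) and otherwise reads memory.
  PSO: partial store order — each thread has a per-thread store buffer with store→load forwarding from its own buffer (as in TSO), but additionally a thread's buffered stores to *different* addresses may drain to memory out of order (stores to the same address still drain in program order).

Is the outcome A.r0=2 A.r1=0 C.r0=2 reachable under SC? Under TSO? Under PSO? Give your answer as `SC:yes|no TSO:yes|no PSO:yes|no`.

outcome vector order: (A.r0,A.r1,C.r0)
SC (11): <0 0 0>; <0 0 2>; <0 2 0>; <0 2 2>; <1 0 0>; <1 0 2>; <1 2 0>; <1 2 2>; <2 0 0>; <2 2 0>; <2 2 2>
TSO (11): <0 0 0>; <0 0 2>; <0 2 0>; <0 2 2>; <1 0 0>; <1 0 2>; <1 2 0>; <1 2 2>; <2 0 0>; <2 2 0>; <2 2 2>
PSO (12): <0 0 0>; <0 0 2>; <0 2 0>; <0 2 2>; <1 0 0>; <1 0 2>; <1 2 0>; <1 2 2>; <2 0 0>; <2 0 2>; <2 2 0>; <2 2 2>
target <2 0 2> ∈ {PSO}

SC:no TSO:no PSO:yes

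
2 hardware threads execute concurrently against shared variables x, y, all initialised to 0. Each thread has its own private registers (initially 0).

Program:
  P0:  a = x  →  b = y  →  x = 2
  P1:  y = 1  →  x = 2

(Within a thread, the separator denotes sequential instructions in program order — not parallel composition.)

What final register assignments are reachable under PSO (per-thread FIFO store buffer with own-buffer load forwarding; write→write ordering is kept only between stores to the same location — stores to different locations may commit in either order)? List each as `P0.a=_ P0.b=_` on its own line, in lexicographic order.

P0.a=0 P0.b=0
P0.a=0 P0.b=1
P0.a=2 P0.b=0
P0.a=2 P0.b=1

outcome vector order: (P0.a,P0.b)
|PSO outcomes| = 4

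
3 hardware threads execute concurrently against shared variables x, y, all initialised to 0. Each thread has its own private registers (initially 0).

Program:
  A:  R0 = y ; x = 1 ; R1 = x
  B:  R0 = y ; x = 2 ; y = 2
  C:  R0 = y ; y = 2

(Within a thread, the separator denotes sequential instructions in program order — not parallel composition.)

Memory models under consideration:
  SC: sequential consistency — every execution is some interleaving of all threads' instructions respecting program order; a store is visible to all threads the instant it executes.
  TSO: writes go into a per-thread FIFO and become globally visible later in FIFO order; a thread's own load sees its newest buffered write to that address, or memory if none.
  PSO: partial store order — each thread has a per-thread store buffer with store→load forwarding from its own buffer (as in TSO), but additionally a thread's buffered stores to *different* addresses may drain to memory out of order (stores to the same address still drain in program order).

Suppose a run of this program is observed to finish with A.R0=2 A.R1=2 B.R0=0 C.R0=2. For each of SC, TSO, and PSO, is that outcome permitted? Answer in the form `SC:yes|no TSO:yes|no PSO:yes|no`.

SC:no TSO:no PSO:yes

outcome vector order: (A.R0,A.R1,B.R0,C.R0)
SC: 11 outcomes — {0/1/0/0, 0/1/0/2, 0/1/2/0, 0/2/0/0, 0/2/0/2, 0/2/2/0, 2/1/0/0, 2/1/0/2, 2/1/2/0, 2/2/0/0, 2/2/2/0}
TSO: 11 outcomes — {0/1/0/0, 0/1/0/2, 0/1/2/0, 0/2/0/0, 0/2/0/2, 0/2/2/0, 2/1/0/0, 2/1/0/2, 2/1/2/0, 2/2/0/0, 2/2/2/0}
PSO: 12 outcomes — {0/1/0/0, 0/1/0/2, 0/1/2/0, 0/2/0/0, 0/2/0/2, 0/2/2/0, 2/1/0/0, 2/1/0/2, 2/1/2/0, 2/2/0/0, 2/2/0/2, 2/2/2/0}
target 2/2/0/2 ∈ {PSO}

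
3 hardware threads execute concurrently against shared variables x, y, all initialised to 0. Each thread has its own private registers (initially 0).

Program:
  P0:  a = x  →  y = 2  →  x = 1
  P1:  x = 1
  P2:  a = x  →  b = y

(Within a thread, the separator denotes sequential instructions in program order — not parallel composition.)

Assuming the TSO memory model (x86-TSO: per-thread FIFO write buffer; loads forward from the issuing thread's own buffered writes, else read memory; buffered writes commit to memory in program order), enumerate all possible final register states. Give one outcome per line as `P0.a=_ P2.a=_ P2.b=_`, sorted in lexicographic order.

P0.a=0 P2.a=0 P2.b=0
P0.a=0 P2.a=0 P2.b=2
P0.a=0 P2.a=1 P2.b=0
P0.a=0 P2.a=1 P2.b=2
P0.a=1 P2.a=0 P2.b=0
P0.a=1 P2.a=0 P2.b=2
P0.a=1 P2.a=1 P2.b=0
P0.a=1 P2.a=1 P2.b=2

outcome vector order: (P0.a,P2.a,P2.b)
|TSO outcomes| = 8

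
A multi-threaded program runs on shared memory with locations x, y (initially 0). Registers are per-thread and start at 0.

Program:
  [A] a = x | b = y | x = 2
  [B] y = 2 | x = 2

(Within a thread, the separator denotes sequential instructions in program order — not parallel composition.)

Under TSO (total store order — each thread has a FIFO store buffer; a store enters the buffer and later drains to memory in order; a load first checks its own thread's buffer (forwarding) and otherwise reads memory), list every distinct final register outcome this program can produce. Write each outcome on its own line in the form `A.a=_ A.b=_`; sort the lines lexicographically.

outcome vector order: (A.a,A.b)
|TSO outcomes| = 3

A.a=0 A.b=0
A.a=0 A.b=2
A.a=2 A.b=2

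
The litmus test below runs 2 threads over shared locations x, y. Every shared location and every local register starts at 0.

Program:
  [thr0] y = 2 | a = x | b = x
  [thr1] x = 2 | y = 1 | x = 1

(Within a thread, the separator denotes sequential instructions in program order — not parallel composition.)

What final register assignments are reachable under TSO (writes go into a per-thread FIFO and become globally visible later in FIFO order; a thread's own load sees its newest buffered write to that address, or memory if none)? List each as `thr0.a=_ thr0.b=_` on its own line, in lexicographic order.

outcome vector order: (thr0.a,thr0.b)
|TSO outcomes| = 6

thr0.a=0 thr0.b=0
thr0.a=0 thr0.b=1
thr0.a=0 thr0.b=2
thr0.a=1 thr0.b=1
thr0.a=2 thr0.b=1
thr0.a=2 thr0.b=2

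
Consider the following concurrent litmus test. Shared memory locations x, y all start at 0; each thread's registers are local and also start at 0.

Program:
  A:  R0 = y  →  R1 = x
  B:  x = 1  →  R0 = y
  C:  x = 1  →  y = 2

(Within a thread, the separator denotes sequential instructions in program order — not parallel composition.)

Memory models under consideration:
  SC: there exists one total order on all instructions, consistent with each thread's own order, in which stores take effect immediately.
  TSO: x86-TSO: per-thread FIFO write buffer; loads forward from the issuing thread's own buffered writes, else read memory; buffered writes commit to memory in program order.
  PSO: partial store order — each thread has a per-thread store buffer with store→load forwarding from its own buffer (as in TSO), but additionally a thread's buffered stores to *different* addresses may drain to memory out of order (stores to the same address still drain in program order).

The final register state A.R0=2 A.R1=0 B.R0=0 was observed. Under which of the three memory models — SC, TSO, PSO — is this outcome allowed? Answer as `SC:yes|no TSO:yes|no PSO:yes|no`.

SC:no TSO:no PSO:yes

outcome vector order: (A.R0,A.R1,B.R0)
SC: 6 outcomes — {0/0/0 0/0/2 0/1/0 0/1/2 2/1/0 2/1/2}
TSO: 6 outcomes — {0/0/0 0/0/2 0/1/0 0/1/2 2/1/0 2/1/2}
PSO: 8 outcomes — {0/0/0 0/0/2 0/1/0 0/1/2 2/0/0 2/0/2 2/1/0 2/1/2}
target 2/0/0 ∈ {PSO}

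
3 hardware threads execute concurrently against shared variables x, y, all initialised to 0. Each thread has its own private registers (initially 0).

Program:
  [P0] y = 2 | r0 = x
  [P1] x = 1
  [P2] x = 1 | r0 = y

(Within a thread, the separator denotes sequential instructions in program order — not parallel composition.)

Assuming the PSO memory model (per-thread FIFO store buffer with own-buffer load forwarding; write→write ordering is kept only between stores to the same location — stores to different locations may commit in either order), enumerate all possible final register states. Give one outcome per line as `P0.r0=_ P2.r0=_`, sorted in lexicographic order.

outcome vector order: (P0.r0,P2.r0)
|PSO outcomes| = 4

P0.r0=0 P2.r0=0
P0.r0=0 P2.r0=2
P0.r0=1 P2.r0=0
P0.r0=1 P2.r0=2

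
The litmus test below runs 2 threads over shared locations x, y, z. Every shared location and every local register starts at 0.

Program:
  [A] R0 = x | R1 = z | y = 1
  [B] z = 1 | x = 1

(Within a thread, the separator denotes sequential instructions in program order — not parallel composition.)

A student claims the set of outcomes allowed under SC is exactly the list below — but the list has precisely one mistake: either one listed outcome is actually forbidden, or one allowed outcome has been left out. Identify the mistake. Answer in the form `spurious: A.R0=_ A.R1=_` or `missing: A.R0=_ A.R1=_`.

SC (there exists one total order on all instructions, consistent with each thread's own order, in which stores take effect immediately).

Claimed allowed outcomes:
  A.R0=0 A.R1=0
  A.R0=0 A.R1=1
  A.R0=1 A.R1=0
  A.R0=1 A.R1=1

spurious: A.R0=1 A.R1=0

outcome vector order: (A.R0,A.R1)
SC (3): <0 0>; <0 1>; <1 1>
claimed∖SC = {<1 0>}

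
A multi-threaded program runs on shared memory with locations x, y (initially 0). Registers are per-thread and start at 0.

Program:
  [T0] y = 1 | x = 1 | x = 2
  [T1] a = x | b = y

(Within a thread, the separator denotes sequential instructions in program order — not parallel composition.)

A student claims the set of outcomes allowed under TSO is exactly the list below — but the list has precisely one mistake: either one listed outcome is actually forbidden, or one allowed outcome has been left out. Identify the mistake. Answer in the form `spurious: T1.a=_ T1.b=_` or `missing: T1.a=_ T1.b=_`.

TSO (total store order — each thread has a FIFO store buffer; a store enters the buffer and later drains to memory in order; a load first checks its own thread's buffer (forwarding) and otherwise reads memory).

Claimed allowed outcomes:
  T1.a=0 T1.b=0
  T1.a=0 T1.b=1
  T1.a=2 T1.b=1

outcome vector order: (T1.a,T1.b)
under TSO → 0/0; 0/1; 1/1; 2/1
TSO∖claimed = {1/1}

missing: T1.a=1 T1.b=1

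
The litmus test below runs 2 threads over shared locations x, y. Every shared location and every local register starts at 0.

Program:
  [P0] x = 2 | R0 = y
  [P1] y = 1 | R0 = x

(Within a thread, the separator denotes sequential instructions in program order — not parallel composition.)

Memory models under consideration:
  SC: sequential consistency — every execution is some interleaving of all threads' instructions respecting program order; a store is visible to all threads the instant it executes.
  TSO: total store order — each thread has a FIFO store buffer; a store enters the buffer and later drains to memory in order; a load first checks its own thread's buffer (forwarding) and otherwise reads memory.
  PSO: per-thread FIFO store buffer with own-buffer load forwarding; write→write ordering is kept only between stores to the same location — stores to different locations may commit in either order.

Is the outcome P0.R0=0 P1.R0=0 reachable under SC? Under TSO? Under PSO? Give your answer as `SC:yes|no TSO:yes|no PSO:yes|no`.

outcome vector order: (P0.R0,P1.R0)
SC: 3 outcomes — {0/2 1/0 1/2}
TSO: 4 outcomes — {0/0 0/2 1/0 1/2}
PSO: 4 outcomes — {0/0 0/2 1/0 1/2}
target 0/0 ∈ {TSO,PSO}

SC:no TSO:yes PSO:yes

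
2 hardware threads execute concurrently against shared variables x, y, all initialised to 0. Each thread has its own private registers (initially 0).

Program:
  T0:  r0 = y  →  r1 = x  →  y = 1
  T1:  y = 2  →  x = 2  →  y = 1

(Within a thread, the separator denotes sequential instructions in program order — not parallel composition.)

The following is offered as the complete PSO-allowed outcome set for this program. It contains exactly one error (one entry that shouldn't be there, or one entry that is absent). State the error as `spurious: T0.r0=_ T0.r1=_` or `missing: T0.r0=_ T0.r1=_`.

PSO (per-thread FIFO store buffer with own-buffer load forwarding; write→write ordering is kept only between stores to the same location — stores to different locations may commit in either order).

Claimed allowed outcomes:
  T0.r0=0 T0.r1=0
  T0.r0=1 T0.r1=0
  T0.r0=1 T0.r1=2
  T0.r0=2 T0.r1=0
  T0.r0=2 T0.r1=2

outcome vector order: (T0.r0,T0.r1)
PSO: 6 outcomes — {0/0, 0/2, 1/0, 1/2, 2/0, 2/2}
PSO∖claimed = {0/2}

missing: T0.r0=0 T0.r1=2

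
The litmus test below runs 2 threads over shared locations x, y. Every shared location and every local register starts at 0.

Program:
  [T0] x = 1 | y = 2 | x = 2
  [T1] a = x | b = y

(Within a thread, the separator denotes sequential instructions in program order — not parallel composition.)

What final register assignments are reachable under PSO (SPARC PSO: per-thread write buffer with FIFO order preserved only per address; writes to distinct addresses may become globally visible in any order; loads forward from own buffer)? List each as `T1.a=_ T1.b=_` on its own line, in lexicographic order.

outcome vector order: (T1.a,T1.b)
|PSO outcomes| = 6

T1.a=0 T1.b=0
T1.a=0 T1.b=2
T1.a=1 T1.b=0
T1.a=1 T1.b=2
T1.a=2 T1.b=0
T1.a=2 T1.b=2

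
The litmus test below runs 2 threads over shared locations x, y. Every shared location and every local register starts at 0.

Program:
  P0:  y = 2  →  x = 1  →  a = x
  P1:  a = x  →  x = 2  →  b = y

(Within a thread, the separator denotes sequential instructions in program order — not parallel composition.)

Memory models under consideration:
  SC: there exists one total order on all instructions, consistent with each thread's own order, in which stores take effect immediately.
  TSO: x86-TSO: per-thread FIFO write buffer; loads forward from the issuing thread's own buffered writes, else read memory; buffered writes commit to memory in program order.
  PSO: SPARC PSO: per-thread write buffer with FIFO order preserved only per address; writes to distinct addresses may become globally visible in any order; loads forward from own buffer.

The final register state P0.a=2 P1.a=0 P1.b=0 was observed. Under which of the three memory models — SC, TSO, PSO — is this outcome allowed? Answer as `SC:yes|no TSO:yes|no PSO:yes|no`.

outcome vector order: (P0.a,P1.a,P1.b)
SC (5): 1/0/0 1/0/2 1/1/2 2/0/2 2/1/2
TSO (6): 1/0/0 1/0/2 1/1/2 2/0/0 2/0/2 2/1/2
PSO (8): 1/0/0 1/0/2 1/1/0 1/1/2 2/0/0 2/0/2 2/1/0 2/1/2
target 2/0/0 ∈ {TSO,PSO}

SC:no TSO:yes PSO:yes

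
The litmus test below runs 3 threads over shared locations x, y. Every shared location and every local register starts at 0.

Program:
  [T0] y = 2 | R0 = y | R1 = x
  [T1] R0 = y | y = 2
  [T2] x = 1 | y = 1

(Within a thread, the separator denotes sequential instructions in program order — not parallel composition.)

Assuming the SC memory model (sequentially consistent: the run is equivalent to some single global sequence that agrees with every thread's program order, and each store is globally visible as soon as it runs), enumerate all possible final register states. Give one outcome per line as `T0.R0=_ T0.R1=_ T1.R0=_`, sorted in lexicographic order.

outcome vector order: (T0.R0,T0.R1,T1.R0)
|SC outcomes| = 9

T0.R0=1 T0.R1=1 T1.R0=0
T0.R0=1 T0.R1=1 T1.R0=1
T0.R0=1 T0.R1=1 T1.R0=2
T0.R0=2 T0.R1=0 T1.R0=0
T0.R0=2 T0.R1=0 T1.R0=1
T0.R0=2 T0.R1=0 T1.R0=2
T0.R0=2 T0.R1=1 T1.R0=0
T0.R0=2 T0.R1=1 T1.R0=1
T0.R0=2 T0.R1=1 T1.R0=2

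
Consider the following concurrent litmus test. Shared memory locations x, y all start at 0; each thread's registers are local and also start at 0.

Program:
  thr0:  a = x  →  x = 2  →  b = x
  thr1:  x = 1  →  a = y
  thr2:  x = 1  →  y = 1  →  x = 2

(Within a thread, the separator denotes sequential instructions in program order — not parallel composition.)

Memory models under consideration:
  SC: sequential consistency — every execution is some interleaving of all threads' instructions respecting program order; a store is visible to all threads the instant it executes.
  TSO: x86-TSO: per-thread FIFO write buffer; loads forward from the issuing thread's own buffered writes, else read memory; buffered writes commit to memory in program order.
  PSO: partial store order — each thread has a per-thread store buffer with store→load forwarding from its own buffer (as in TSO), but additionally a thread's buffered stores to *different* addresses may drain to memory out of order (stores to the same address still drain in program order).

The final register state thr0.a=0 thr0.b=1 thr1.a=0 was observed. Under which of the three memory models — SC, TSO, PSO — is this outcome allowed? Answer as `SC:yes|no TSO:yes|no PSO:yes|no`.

outcome vector order: (thr0.a,thr0.b,thr1.a)
SC (11): 0/1/0 0/1/1 0/2/0 0/2/1 1/1/0 1/1/1 1/2/0 1/2/1 2/1/1 2/2/0 2/2/1
TSO (12): 0/1/0 0/1/1 0/2/0 0/2/1 1/1/0 1/1/1 1/2/0 1/2/1 2/1/0 2/1/1 2/2/0 2/2/1
PSO (12): 0/1/0 0/1/1 0/2/0 0/2/1 1/1/0 1/1/1 1/2/0 1/2/1 2/1/0 2/1/1 2/2/0 2/2/1
target 0/1/0 ∈ {SC,TSO,PSO}

SC:yes TSO:yes PSO:yes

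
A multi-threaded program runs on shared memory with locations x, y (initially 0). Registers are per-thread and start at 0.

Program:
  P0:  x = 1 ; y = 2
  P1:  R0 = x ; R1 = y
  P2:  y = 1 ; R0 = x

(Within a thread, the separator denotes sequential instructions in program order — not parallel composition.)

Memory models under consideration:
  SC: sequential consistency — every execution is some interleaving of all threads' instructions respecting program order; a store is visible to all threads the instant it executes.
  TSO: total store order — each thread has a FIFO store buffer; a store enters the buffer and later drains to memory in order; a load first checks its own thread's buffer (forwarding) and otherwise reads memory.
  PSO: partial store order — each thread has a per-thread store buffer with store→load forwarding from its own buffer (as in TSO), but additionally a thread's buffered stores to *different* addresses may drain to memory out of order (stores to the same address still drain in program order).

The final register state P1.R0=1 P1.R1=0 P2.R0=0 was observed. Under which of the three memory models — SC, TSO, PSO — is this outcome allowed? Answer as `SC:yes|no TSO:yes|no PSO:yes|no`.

outcome vector order: (P1.R0,P1.R1,P2.R0)
SC: 11 outcomes — {<0 0 0>, <0 0 1>, <0 1 0>, <0 1 1>, <0 2 0>, <0 2 1>, <1 0 1>, <1 1 0>, <1 1 1>, <1 2 0>, <1 2 1>}
TSO: 12 outcomes — {<0 0 0>, <0 0 1>, <0 1 0>, <0 1 1>, <0 2 0>, <0 2 1>, <1 0 0>, <1 0 1>, <1 1 0>, <1 1 1>, <1 2 0>, <1 2 1>}
PSO: 12 outcomes — {<0 0 0>, <0 0 1>, <0 1 0>, <0 1 1>, <0 2 0>, <0 2 1>, <1 0 0>, <1 0 1>, <1 1 0>, <1 1 1>, <1 2 0>, <1 2 1>}
target <1 0 0> ∈ {TSO,PSO}

SC:no TSO:yes PSO:yes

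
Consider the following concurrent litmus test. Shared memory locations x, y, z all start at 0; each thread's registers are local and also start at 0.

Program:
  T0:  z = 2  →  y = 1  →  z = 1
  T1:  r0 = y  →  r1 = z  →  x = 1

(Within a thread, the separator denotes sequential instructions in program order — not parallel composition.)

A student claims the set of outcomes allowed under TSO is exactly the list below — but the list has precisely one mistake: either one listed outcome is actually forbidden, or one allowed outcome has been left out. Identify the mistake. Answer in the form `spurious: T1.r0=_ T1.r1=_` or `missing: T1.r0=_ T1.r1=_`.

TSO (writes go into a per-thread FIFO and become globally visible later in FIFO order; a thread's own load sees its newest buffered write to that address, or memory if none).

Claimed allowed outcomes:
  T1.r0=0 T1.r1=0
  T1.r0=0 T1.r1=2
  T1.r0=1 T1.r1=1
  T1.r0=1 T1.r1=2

missing: T1.r0=0 T1.r1=1

outcome vector order: (T1.r0,T1.r1)
TSO (5): 00; 01; 02; 11; 12
TSO∖claimed = {01}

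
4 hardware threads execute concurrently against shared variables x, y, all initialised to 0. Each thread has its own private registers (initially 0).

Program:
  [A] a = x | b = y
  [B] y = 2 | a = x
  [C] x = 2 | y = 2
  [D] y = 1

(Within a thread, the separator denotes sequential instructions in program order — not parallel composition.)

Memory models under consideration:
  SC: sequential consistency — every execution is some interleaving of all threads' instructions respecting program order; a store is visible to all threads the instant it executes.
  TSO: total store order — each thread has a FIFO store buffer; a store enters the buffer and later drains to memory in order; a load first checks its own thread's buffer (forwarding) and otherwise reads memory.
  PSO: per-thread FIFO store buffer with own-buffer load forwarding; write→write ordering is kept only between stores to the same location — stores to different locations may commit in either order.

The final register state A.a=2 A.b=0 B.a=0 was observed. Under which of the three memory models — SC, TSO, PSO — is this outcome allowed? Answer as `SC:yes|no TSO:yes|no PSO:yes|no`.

outcome vector order: (A.a,A.b,B.a)
under SC → 0/0/0; 0/0/2; 0/1/0; 0/1/2; 0/2/0; 0/2/2; 2/0/2; 2/1/0; 2/1/2; 2/2/0; 2/2/2
under TSO → 0/0/0; 0/0/2; 0/1/0; 0/1/2; 0/2/0; 0/2/2; 2/0/0; 2/0/2; 2/1/0; 2/1/2; 2/2/0; 2/2/2
under PSO → 0/0/0; 0/0/2; 0/1/0; 0/1/2; 0/2/0; 0/2/2; 2/0/0; 2/0/2; 2/1/0; 2/1/2; 2/2/0; 2/2/2
target 2/0/0 ∈ {TSO,PSO}

SC:no TSO:yes PSO:yes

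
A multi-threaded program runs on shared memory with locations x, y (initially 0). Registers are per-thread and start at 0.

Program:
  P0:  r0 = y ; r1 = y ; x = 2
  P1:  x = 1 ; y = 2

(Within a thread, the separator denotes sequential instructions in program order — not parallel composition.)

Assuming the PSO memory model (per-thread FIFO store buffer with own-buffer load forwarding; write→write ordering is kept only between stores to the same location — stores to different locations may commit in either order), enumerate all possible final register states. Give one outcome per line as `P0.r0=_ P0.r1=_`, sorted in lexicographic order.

P0.r0=0 P0.r1=0
P0.r0=0 P0.r1=2
P0.r0=2 P0.r1=2

outcome vector order: (P0.r0,P0.r1)
|PSO outcomes| = 3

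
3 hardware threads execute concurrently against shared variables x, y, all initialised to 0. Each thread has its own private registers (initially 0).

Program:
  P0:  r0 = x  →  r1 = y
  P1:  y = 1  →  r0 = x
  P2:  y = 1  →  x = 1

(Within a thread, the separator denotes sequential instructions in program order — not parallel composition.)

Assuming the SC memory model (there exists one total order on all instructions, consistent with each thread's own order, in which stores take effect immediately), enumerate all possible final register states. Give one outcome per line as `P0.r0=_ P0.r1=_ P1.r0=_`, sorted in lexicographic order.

P0.r0=0 P0.r1=0 P1.r0=0
P0.r0=0 P0.r1=0 P1.r0=1
P0.r0=0 P0.r1=1 P1.r0=0
P0.r0=0 P0.r1=1 P1.r0=1
P0.r0=1 P0.r1=1 P1.r0=0
P0.r0=1 P0.r1=1 P1.r0=1

outcome vector order: (P0.r0,P0.r1,P1.r0)
|SC outcomes| = 6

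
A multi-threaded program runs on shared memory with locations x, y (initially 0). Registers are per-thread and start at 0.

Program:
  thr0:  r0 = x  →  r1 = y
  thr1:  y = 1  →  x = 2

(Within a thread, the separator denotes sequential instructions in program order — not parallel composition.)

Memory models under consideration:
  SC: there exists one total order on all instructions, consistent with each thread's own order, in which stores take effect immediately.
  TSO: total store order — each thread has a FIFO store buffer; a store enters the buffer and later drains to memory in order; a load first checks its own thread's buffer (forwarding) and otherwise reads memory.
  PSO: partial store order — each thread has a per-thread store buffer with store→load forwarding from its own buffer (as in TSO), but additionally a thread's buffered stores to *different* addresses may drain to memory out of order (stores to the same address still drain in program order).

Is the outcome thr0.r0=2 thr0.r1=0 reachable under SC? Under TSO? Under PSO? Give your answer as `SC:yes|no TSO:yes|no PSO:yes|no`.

SC:no TSO:no PSO:yes

outcome vector order: (thr0.r0,thr0.r1)
under SC → 00, 01, 21
under TSO → 00, 01, 21
under PSO → 00, 01, 20, 21
target 20 ∈ {PSO}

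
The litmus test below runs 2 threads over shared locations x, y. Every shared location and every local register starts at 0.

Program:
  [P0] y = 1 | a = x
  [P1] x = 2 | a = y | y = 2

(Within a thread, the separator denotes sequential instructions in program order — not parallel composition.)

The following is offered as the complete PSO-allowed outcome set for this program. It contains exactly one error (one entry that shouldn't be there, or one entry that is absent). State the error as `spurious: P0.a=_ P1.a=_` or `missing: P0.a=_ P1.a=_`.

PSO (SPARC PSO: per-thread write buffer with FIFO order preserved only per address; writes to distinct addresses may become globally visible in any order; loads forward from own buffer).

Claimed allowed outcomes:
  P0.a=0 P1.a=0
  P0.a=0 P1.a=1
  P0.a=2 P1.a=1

missing: P0.a=2 P1.a=0

outcome vector order: (P0.a,P1.a)
PSO: 4 outcomes — {(0,0), (0,1), (2,0), (2,1)}
PSO∖claimed = {(2,0)}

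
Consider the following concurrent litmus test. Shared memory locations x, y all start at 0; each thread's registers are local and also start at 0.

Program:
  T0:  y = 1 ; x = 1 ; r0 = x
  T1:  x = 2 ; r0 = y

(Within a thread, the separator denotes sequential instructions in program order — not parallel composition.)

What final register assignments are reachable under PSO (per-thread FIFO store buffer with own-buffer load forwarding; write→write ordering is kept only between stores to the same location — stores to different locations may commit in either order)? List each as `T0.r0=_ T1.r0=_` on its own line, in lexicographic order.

outcome vector order: (T0.r0,T1.r0)
|PSO outcomes| = 4

T0.r0=1 T1.r0=0
T0.r0=1 T1.r0=1
T0.r0=2 T1.r0=0
T0.r0=2 T1.r0=1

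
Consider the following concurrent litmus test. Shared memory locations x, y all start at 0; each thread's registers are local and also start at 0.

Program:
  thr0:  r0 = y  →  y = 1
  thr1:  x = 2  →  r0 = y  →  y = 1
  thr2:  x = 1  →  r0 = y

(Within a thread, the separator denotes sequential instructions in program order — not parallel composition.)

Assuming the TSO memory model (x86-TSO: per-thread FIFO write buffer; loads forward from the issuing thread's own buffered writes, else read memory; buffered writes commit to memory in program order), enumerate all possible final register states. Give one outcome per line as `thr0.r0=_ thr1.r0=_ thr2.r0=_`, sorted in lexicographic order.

thr0.r0=0 thr1.r0=0 thr2.r0=0
thr0.r0=0 thr1.r0=0 thr2.r0=1
thr0.r0=0 thr1.r0=1 thr2.r0=0
thr0.r0=0 thr1.r0=1 thr2.r0=1
thr0.r0=1 thr1.r0=0 thr2.r0=0
thr0.r0=1 thr1.r0=0 thr2.r0=1

outcome vector order: (thr0.r0,thr1.r0,thr2.r0)
|TSO outcomes| = 6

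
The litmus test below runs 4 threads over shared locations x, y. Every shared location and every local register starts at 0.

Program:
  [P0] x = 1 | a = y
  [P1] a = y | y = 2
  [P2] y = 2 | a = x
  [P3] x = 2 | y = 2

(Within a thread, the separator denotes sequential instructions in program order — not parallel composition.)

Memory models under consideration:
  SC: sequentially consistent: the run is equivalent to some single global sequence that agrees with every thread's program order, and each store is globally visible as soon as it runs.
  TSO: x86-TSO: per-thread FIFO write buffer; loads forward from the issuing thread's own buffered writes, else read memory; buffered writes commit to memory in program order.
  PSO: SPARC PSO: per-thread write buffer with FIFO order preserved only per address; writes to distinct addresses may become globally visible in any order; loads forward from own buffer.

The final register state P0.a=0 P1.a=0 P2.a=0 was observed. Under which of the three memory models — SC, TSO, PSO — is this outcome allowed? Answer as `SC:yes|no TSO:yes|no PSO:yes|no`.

SC:no TSO:yes PSO:yes

outcome vector order: (P0.a,P1.a,P2.a)
[SC] allowed = {(0,0,1); (0,0,2); (0,2,1); (0,2,2); (2,0,0); (2,0,1); (2,0,2); (2,2,0); (2,2,1); (2,2,2)}
[TSO] allowed = {(0,0,0); (0,0,1); (0,0,2); (0,2,0); (0,2,1); (0,2,2); (2,0,0); (2,0,1); (2,0,2); (2,2,0); (2,2,1); (2,2,2)}
[PSO] allowed = {(0,0,0); (0,0,1); (0,0,2); (0,2,0); (0,2,1); (0,2,2); (2,0,0); (2,0,1); (2,0,2); (2,2,0); (2,2,1); (2,2,2)}
target (0,0,0) ∈ {TSO,PSO}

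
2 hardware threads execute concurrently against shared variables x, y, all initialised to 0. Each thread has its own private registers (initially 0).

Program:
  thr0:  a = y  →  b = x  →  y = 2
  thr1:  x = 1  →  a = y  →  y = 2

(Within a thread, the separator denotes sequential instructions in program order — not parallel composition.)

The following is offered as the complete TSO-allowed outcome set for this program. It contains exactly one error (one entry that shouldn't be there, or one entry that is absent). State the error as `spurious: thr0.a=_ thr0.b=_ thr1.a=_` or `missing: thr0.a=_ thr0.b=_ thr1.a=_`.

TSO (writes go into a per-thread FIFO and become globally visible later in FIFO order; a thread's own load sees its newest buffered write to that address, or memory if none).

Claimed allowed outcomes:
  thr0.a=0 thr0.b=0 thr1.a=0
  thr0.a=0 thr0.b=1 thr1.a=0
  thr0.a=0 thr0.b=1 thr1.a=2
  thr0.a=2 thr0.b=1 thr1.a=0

missing: thr0.a=0 thr0.b=0 thr1.a=2

outcome vector order: (thr0.a,thr0.b,thr1.a)
TSO: 5 outcomes — {0/0/0 0/0/2 0/1/0 0/1/2 2/1/0}
TSO∖claimed = {0/0/2}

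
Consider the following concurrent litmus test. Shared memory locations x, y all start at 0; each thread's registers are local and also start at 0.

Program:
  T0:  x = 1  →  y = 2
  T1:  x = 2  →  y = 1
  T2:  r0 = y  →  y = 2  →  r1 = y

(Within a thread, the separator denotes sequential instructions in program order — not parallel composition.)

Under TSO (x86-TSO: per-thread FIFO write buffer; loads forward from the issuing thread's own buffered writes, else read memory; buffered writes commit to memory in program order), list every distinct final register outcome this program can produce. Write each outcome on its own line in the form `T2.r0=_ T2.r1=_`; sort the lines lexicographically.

outcome vector order: (T2.r0,T2.r1)
|TSO outcomes| = 5

T2.r0=0 T2.r1=1
T2.r0=0 T2.r1=2
T2.r0=1 T2.r1=2
T2.r0=2 T2.r1=1
T2.r0=2 T2.r1=2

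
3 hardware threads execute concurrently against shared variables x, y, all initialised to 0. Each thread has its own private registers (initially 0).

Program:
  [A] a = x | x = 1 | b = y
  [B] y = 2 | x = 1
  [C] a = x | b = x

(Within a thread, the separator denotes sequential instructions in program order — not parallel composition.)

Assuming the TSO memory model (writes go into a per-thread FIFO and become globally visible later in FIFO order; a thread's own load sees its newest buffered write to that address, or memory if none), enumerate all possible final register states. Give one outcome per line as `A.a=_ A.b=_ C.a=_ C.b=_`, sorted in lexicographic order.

A.a=0 A.b=0 C.a=0 C.b=0
A.a=0 A.b=0 C.a=0 C.b=1
A.a=0 A.b=0 C.a=1 C.b=1
A.a=0 A.b=2 C.a=0 C.b=0
A.a=0 A.b=2 C.a=0 C.b=1
A.a=0 A.b=2 C.a=1 C.b=1
A.a=1 A.b=2 C.a=0 C.b=0
A.a=1 A.b=2 C.a=0 C.b=1
A.a=1 A.b=2 C.a=1 C.b=1

outcome vector order: (A.a,A.b,C.a,C.b)
|TSO outcomes| = 9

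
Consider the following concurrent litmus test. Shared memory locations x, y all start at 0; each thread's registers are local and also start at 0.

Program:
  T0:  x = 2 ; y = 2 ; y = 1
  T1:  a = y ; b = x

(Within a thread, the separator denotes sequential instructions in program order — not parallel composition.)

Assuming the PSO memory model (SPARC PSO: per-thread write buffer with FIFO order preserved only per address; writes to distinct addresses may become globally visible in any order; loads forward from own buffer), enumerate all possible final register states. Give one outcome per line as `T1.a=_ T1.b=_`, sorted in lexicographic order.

T1.a=0 T1.b=0
T1.a=0 T1.b=2
T1.a=1 T1.b=0
T1.a=1 T1.b=2
T1.a=2 T1.b=0
T1.a=2 T1.b=2

outcome vector order: (T1.a,T1.b)
|PSO outcomes| = 6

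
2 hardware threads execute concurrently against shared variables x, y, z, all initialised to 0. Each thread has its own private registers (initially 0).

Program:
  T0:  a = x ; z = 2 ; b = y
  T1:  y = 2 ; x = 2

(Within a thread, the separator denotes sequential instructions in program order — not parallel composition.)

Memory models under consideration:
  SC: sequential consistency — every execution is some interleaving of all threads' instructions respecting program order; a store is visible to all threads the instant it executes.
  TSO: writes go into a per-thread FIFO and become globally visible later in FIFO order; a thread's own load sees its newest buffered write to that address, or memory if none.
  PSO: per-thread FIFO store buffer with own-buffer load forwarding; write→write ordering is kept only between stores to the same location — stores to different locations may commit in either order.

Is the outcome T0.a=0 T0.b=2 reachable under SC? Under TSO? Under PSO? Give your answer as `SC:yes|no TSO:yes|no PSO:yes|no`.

SC:yes TSO:yes PSO:yes

outcome vector order: (T0.a,T0.b)
SC: 3 outcomes — {00 02 22}
TSO: 3 outcomes — {00 02 22}
PSO: 4 outcomes — {00 02 20 22}
target 02 ∈ {SC,TSO,PSO}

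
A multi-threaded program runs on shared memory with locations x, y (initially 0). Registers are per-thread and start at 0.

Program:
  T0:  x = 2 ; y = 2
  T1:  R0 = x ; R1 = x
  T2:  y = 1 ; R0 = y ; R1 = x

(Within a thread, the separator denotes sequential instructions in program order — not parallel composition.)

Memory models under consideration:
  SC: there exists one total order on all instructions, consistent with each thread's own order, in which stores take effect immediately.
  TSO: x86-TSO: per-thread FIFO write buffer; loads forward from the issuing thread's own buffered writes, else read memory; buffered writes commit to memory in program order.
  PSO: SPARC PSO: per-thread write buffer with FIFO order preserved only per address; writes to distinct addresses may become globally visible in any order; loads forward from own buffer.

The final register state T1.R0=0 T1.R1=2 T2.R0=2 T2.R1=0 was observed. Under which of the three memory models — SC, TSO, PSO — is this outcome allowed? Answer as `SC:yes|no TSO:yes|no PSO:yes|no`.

SC:no TSO:no PSO:yes

outcome vector order: (T1.R0,T1.R1,T2.R0,T2.R1)
[SC] allowed = {0010, 0012, 0022, 0210, 0212, 0222, 2210, 2212, 2222}
[TSO] allowed = {0010, 0012, 0022, 0210, 0212, 0222, 2210, 2212, 2222}
[PSO] allowed = {0010, 0012, 0020, 0022, 0210, 0212, 0220, 0222, 2210, 2212, 2220, 2222}
target 0220 ∈ {PSO}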